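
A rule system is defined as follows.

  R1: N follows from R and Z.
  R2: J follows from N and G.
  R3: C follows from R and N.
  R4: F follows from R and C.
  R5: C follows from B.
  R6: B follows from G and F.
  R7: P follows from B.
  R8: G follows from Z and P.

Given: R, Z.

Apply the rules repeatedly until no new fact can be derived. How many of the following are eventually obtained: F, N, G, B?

2

R and Z hold, so N follows (R1).
From R and N, R3 gives C.
From R and C, R4 gives F.
F: reached.
N: reached.
G would need Z and P (R8), but P is never established.
B would need G and F (R6), but G is never established.
Reached: F and N — 2 of the 4.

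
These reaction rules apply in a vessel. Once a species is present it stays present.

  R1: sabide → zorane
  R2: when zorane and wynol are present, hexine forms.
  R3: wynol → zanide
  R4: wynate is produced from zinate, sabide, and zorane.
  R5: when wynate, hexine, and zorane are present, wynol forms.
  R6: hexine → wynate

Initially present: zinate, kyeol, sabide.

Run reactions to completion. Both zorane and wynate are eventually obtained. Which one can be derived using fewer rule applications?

zorane

zorane: sabide present → zorane forms (R1). [1 rule application]
wynate: sabide present → zorane forms (R1). zinate, sabide, and zorane present → wynate forms (R4). [2 rule applications]
zorane needs fewer.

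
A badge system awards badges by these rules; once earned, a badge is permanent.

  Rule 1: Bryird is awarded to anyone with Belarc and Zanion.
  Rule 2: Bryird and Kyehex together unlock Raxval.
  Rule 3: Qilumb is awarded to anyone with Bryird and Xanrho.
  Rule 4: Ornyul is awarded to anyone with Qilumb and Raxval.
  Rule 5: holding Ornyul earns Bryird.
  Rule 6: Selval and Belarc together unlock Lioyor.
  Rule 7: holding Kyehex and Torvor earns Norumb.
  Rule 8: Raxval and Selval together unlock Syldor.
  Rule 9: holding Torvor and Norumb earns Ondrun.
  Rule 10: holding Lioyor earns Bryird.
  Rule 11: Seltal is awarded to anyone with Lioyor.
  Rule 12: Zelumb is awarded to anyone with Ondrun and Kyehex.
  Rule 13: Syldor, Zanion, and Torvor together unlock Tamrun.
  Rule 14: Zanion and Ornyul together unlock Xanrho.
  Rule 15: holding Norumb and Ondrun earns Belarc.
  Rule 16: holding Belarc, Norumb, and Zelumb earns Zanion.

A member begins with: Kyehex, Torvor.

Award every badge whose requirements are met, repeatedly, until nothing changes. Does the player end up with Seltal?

Seltal would need Lioyor (Rule 11), but Lioyor is never earned.

No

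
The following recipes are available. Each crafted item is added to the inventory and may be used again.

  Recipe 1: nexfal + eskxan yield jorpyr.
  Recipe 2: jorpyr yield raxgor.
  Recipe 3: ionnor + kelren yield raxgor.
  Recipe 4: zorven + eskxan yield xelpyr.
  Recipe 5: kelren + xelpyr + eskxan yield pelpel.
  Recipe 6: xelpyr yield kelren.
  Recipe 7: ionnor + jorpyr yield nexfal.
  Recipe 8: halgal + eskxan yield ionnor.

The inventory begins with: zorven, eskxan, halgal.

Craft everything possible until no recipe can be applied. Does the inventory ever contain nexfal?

No

nexfal would need ionnor and jorpyr (Recipe 7), but jorpyr is never obtained.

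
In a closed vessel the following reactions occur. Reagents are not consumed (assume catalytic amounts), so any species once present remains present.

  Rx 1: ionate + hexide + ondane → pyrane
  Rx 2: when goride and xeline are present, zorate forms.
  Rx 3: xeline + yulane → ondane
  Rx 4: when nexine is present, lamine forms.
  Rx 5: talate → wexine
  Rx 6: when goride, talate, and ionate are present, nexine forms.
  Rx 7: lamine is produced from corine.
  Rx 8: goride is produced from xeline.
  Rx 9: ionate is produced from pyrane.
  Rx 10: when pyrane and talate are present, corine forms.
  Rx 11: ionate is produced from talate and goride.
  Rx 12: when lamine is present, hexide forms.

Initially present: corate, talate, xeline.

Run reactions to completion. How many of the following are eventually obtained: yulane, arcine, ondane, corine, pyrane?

0

No rule produces yulane, and it is not given.
No rule produces arcine, and it is not given.
ondane would need xeline and yulane (Rx 3), but yulane never forms.
corine would need pyrane and talate (Rx 10), but pyrane never forms.
pyrane would need ionate, hexide, and ondane (Rx 1), but ondane never forms.
None of the 5 are reached.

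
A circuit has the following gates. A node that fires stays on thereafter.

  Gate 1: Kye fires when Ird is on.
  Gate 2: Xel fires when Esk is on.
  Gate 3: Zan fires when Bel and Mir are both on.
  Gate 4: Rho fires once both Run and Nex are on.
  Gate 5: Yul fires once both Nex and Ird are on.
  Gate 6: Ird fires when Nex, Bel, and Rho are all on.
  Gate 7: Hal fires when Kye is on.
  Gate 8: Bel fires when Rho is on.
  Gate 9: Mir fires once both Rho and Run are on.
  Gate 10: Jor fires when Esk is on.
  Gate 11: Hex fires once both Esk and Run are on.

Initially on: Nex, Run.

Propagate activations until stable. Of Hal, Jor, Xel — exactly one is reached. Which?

Gate 4: Run and Nex on → Rho on.
Gate 8: Rho on → Bel on.
Gate 6: Nex, Bel, and Rho on → Ird on.
Ird is on, so Kye fires (Gate 1).
Kye is on, so Hal fires (Gate 7).
Jor would need Esk (Gate 10), but Esk never turns on. Xel would need Esk (Gate 2), but Esk never turns on.

Hal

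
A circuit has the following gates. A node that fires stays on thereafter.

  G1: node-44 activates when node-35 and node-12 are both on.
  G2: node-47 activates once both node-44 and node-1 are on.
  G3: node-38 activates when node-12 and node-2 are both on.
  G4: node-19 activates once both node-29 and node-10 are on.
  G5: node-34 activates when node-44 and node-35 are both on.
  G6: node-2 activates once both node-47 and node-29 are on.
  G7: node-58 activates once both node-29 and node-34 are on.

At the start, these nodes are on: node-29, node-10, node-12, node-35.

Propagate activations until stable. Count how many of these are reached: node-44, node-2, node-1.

1

G1: node-35 and node-12 on → node-44 on.
node-44: reached.
node-2 would need node-47 and node-29 (G6), but node-47 never turns on.
No rule produces node-1, and it is not given.
Reached: node-44 — 1 of the 3.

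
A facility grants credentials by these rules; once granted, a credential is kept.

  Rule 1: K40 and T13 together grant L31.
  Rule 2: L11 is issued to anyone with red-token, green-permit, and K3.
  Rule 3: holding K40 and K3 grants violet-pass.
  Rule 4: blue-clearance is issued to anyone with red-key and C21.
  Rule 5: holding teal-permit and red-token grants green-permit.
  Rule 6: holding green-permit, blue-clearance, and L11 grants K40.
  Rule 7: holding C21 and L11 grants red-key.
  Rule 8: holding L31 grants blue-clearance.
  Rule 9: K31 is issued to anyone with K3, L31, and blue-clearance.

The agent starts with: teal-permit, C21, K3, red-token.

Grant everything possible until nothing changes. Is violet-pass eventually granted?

Yes

Holding teal-permit and red-token grants green-permit (Rule 5).
Holding red-token, green-permit, and K3 grants L11 (Rule 2).
Holding C21 and L11 grants red-key (Rule 7).
Holding red-key and C21 grants blue-clearance (Rule 4).
Holding green-permit, blue-clearance, and L11 grants K40 (Rule 6).
Holding K40 and K3 grants violet-pass (Rule 3).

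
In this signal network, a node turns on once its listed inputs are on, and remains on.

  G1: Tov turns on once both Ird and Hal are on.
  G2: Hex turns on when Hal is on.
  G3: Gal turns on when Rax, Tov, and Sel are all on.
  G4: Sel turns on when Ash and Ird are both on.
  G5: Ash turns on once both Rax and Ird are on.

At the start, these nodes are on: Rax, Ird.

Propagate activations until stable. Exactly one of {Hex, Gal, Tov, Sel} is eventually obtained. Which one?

Sel

G5: Rax and Ird on → Ash on.
Ash and Ird are on, so Sel turns on (G4).
Gal would need Rax, Tov, and Sel (G3), but Tov never turns on. Tov would need Ird and Hal (G1), but Hal never turns on. Hex would need Hal (G2), but Hal never turns on.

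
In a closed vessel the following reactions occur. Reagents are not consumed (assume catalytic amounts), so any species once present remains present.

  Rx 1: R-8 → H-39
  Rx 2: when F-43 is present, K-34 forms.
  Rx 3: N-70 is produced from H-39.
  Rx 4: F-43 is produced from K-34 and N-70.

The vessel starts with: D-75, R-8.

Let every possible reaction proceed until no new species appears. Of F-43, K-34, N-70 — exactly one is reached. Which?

R-8 present → H-39 forms (Rx 1).
H-39 present → N-70 forms (Rx 3).
F-43 would need K-34 and N-70 (Rx 4), but K-34 never forms. K-34 would need F-43 (Rx 2), but F-43 never forms.

N-70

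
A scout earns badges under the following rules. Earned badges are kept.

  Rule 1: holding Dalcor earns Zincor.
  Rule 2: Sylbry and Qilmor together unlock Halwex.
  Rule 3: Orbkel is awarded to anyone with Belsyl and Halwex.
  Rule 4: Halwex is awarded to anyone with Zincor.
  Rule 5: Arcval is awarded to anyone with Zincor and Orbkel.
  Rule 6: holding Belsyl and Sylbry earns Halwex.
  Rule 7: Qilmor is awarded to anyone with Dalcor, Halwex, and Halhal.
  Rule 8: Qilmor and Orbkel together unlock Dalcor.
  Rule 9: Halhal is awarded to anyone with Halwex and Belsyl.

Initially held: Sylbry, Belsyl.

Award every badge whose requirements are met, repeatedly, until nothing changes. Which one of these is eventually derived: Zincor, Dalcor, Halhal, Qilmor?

With Belsyl and Sylbry, Halwex is earned (Rule 6).
With Halwex and Belsyl, Halhal is earned (Rule 9).
Qilmor would need Dalcor, Halwex, and Halhal (Rule 7), but Dalcor is never earned. Zincor would need Dalcor (Rule 1), but Dalcor is never earned. Dalcor would need Qilmor and Orbkel (Rule 8), but Qilmor is never earned.

Halhal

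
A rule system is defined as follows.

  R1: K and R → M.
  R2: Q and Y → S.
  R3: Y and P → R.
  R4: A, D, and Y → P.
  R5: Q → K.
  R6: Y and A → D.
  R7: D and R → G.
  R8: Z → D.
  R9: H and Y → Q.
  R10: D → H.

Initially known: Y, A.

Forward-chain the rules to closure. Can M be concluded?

Y and A hold, so D follows (R6).
From A, D, and Y, R4 gives P.
From D, R10 gives H.
Y and P hold, so R follows (R3).
H and Y hold, so Q follows (R9).
Q holds, so K follows (R5).
K and R hold, so M follows (R1).

Yes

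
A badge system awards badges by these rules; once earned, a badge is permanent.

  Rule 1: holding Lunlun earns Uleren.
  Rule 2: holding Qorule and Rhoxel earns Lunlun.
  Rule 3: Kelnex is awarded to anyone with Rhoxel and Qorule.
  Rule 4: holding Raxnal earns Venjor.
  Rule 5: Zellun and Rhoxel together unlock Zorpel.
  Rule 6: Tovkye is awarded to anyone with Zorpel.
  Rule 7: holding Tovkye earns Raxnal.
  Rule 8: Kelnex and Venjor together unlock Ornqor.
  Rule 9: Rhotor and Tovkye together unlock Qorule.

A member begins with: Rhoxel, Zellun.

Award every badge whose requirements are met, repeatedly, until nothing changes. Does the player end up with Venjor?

With Zellun and Rhoxel, Zorpel is earned (Rule 5).
With Zorpel, Tovkye is earned (Rule 6).
With Tovkye, Raxnal is earned (Rule 7).
With Raxnal, Venjor is earned (Rule 4).

Yes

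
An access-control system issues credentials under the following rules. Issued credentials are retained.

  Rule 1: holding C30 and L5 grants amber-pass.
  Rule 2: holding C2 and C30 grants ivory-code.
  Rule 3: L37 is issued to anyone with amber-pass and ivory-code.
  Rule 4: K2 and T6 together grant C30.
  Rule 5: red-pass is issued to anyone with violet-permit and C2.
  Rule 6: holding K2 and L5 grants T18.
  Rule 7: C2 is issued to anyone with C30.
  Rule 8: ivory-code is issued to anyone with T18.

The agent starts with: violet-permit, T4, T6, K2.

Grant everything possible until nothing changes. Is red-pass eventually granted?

Holding K2 and T6 grants C30 (Rule 4).
Holding C30 grants C2 (Rule 7).
Holding violet-permit and C2 grants red-pass (Rule 5).

Yes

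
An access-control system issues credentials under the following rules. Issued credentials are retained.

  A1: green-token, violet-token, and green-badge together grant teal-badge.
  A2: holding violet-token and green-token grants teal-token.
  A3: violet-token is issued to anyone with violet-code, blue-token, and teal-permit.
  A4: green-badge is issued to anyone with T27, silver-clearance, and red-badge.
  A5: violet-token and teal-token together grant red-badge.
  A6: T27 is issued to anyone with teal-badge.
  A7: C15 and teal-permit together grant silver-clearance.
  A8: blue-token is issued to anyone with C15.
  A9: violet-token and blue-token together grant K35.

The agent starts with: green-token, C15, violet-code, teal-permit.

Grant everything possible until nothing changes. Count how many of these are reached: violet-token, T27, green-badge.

1

Holding C15 grants blue-token (A8).
Holding violet-code, blue-token, and teal-permit grants violet-token (A3).
violet-token: reached.
T27 would need teal-badge (A6), but teal-badge is never granted.
green-badge would need T27, silver-clearance, and red-badge (A4), but T27 is never granted.
Reached: violet-token — 1 of the 3.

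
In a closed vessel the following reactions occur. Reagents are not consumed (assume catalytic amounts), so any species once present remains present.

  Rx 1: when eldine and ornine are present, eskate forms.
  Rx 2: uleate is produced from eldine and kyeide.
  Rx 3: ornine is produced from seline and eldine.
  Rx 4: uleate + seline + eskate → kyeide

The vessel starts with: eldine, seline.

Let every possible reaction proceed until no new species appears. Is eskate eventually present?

Yes

seline and eldine present → ornine forms (Rx 3).
eldine and ornine present → eskate forms (Rx 1).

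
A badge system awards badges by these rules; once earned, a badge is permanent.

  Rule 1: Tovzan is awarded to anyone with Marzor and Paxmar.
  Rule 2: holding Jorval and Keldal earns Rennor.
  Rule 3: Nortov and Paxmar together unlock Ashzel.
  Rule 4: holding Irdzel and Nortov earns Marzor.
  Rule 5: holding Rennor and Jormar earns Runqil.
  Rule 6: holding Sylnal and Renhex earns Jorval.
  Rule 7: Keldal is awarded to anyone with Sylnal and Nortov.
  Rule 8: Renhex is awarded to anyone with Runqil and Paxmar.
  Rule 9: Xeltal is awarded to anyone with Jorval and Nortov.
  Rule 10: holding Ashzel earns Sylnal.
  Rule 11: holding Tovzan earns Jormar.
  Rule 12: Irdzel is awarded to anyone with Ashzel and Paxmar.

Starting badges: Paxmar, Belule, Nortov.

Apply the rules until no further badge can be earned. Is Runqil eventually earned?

Runqil would need Rennor and Jormar (Rule 5), but Rennor is never earned.

No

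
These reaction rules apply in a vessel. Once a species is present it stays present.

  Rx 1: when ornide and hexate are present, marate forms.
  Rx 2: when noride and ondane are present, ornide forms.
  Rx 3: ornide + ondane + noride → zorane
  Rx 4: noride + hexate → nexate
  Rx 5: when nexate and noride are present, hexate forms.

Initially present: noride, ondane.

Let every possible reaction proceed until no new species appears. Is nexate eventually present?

No

nexate would need noride and hexate (Rx 4), but hexate never forms.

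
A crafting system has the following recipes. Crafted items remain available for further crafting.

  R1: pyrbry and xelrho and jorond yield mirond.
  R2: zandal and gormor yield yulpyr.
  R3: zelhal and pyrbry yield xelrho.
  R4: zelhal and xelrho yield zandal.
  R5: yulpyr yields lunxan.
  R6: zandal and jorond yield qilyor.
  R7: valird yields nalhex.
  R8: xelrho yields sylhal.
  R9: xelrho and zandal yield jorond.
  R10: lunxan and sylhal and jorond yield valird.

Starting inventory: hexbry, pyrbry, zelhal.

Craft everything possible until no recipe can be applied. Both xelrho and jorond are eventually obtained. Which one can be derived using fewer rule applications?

xelrho: zelhal and pyrbry → xelrho (R3). [1 rule application]
jorond: zelhal and pyrbry → xelrho (R3). zelhal and xelrho → zandal (R4). xelrho and zandal → jorond (R9). [3 rule applications]
xelrho needs fewer.

xelrho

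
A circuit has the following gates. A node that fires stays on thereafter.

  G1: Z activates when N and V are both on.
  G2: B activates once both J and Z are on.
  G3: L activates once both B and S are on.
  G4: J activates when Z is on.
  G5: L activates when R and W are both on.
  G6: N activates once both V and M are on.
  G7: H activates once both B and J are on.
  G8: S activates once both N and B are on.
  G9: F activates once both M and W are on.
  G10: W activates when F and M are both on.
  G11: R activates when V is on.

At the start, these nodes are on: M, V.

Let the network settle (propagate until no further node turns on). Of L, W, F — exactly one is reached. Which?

L

G6: V and M on → N on.
N and V are on, so Z activates (G1).
Z is on, so J activates (G4).
J and Z are on, so B activates (G2).
G8: N and B on → S on.
B and S are on, so L activates (G3).
W would need F and M (G10), but F never turns on. F would need M and W (G9), but W never turns on.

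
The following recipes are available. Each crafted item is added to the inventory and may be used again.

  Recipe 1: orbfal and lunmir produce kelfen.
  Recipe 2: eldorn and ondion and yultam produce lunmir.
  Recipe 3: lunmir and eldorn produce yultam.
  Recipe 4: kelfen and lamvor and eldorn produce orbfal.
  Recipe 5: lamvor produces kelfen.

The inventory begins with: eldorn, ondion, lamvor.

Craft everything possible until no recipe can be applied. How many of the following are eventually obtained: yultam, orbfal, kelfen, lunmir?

2

Using Recipe 5, lamvor makes kelfen.
Using Recipe 4, kelfen, lamvor, and eldorn make orbfal.
yultam would need lunmir and eldorn (Recipe 3), but lunmir is never obtained.
orbfal: reached.
kelfen: reached.
lunmir would need eldorn, ondion, and yultam (Recipe 2), but yultam is never obtained.
Reached: orbfal and kelfen — 2 of the 4.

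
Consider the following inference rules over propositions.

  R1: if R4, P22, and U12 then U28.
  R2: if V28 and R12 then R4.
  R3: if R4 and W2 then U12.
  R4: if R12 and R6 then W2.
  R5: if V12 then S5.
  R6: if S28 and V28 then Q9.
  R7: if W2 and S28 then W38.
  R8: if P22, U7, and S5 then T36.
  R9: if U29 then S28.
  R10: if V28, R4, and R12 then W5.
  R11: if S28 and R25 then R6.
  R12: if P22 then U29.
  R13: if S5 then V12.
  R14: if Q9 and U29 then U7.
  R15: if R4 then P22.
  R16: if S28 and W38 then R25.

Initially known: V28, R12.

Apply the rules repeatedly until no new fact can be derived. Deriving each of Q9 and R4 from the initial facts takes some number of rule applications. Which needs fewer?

R4: From V28 and R12, R2 gives R4. [1 rule application]
Q9: From V28 and R12, R2 gives R4. R4 holds, so P22 follows (R15). P22 holds, so U29 follows (R12). From U29, R9 gives S28. S28 and V28 hold, so Q9 follows (R6). [5 rule applications]
R4 needs fewer.

R4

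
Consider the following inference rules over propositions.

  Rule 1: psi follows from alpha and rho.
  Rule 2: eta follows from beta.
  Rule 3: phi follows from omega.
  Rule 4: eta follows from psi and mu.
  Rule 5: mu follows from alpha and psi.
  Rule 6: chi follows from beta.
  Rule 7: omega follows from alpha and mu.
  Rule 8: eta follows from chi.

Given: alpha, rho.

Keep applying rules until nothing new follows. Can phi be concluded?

Yes

From alpha and rho, Rule 1 gives psi.
From alpha and psi, Rule 5 gives mu.
From alpha and mu, Rule 7 gives omega.
omega holds, so phi follows (Rule 3).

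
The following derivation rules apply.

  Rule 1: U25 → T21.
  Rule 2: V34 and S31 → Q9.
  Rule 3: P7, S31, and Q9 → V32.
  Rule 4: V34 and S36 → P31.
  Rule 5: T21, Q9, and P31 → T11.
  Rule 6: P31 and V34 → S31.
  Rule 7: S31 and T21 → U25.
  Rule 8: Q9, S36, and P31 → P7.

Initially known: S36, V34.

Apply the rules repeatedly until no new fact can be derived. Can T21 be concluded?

T21 would need U25 (Rule 1), but U25 is never established.

No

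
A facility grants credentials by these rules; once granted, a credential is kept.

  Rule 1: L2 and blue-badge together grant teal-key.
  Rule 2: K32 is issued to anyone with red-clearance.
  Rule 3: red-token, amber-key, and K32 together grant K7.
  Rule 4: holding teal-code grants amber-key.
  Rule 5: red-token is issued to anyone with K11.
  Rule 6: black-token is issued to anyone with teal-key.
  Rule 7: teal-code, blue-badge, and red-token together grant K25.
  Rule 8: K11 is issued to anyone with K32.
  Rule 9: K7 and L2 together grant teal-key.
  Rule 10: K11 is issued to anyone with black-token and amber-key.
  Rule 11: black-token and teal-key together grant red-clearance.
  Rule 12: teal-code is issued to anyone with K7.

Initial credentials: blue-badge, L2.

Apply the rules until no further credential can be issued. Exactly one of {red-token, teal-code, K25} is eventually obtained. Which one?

Holding L2 and blue-badge grants teal-key (Rule 1).
Holding teal-key grants black-token (Rule 6).
Holding black-token and teal-key grants red-clearance (Rule 11).
Holding red-clearance grants K32 (Rule 2).
Holding K32 grants K11 (Rule 8).
Holding K11 grants red-token (Rule 5).
teal-code would need K7 (Rule 12), but K7 is never granted. K25 would need teal-code, blue-badge, and red-token (Rule 7), but teal-code is never granted.

red-token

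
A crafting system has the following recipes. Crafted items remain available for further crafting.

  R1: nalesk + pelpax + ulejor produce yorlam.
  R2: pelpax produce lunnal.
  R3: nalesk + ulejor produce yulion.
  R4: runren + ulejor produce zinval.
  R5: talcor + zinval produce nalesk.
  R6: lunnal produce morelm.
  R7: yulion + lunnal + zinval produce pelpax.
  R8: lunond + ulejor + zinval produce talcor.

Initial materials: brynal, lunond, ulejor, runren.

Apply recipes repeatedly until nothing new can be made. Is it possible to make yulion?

Yes

runren + ulejor → zinval (R4).
lunond + ulejor + zinval → talcor (R8).
Using R5, talcor and zinval make nalesk.
Using R3, nalesk and ulejor make yulion.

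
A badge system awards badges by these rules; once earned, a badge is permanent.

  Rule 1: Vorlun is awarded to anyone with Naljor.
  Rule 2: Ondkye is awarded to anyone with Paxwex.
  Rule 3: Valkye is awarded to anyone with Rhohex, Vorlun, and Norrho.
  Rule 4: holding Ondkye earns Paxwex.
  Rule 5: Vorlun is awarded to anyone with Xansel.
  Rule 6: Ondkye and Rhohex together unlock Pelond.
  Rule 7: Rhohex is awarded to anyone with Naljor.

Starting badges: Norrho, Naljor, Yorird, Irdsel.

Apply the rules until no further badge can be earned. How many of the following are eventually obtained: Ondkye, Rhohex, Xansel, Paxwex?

With Naljor, Rhohex is earned (Rule 7).
Ondkye would need Paxwex (Rule 2), but Paxwex is never earned.
Rhohex: reached.
No rule produces Xansel, and it is not given.
Paxwex would need Ondkye (Rule 4), but Ondkye is never earned.
Reached: Rhohex — 1 of the 4.

1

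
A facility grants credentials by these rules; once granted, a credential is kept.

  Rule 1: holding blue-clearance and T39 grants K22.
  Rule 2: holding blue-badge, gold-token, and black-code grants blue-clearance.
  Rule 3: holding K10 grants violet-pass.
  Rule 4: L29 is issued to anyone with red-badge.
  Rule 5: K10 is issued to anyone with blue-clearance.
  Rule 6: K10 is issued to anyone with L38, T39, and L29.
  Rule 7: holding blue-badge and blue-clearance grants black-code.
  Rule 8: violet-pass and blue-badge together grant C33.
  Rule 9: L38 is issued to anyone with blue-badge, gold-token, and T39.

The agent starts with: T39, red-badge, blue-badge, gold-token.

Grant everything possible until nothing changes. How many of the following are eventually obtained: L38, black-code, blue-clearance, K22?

Holding blue-badge, gold-token, and T39 grants L38 (Rule 9).
L38: reached.
black-code would need blue-badge and blue-clearance (Rule 7), but blue-clearance is never granted.
blue-clearance would need blue-badge, gold-token, and black-code (Rule 2), but black-code is never granted.
K22 would need blue-clearance and T39 (Rule 1), but blue-clearance is never granted.
Reached: L38 — 1 of the 4.

1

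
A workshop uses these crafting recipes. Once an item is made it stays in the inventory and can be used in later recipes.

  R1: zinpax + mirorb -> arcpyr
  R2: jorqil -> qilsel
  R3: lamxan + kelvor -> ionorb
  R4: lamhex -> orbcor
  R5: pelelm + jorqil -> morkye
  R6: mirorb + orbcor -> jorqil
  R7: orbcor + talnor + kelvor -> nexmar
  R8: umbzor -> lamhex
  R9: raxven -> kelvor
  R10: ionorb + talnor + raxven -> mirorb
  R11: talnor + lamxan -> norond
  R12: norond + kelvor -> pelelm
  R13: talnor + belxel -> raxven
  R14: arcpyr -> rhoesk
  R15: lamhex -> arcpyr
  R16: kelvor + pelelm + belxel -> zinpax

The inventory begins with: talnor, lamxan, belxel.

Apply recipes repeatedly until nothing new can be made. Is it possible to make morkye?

morkye would need pelelm and jorqil (R5), but jorqil is never obtained.

No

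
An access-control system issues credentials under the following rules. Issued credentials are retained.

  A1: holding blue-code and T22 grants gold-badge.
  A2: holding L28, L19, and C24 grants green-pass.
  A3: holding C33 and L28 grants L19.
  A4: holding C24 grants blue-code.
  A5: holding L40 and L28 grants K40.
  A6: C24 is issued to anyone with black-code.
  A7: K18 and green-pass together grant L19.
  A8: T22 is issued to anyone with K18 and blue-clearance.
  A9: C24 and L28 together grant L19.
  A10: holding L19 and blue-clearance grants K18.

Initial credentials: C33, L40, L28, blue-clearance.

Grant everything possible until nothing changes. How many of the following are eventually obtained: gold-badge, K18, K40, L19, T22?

Holding L40 and L28 grants K40 (A5).
Holding C33 and L28 grants L19 (A3).
Holding L19 and blue-clearance grants K18 (A10).
Holding K18 and blue-clearance grants T22 (A8).
gold-badge would need blue-code and T22 (A1), but blue-code is never granted.
K18: reached.
K40: reached.
L19: reached.
T22: reached.
Reached: K18, K40, L19, and T22 — 4 of the 5.

4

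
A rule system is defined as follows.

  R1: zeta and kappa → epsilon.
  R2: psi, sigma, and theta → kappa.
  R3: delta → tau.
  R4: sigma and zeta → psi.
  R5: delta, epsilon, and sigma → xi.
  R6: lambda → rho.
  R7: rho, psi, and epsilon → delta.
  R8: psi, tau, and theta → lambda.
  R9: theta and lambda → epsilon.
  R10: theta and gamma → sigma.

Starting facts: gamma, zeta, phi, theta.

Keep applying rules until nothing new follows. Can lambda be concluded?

lambda would need psi, tau, and theta (R8), but tau is never established.

No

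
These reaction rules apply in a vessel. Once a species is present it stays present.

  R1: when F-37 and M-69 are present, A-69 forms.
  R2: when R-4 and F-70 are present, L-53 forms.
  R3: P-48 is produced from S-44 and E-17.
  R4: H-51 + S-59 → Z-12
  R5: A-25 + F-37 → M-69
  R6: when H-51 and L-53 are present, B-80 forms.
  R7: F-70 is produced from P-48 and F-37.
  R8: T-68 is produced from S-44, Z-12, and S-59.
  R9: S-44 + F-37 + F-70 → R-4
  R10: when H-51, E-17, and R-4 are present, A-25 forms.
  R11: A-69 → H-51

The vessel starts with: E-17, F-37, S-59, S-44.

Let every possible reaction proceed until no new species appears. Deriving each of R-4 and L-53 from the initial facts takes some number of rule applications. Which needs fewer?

R-4: S-44 and E-17 present → P-48 forms (R3). P-48 and F-37 present → F-70 forms (R7). S-44, F-37, and F-70 present → R-4 forms (R9). [3 rule applications]
L-53: S-44 and E-17 present → P-48 forms (R3). P-48 and F-37 present → F-70 forms (R7). S-44, F-37, and F-70 present → R-4 forms (R9). R-4 and F-70 present → L-53 forms (R2). [4 rule applications]
R-4 needs fewer.

R-4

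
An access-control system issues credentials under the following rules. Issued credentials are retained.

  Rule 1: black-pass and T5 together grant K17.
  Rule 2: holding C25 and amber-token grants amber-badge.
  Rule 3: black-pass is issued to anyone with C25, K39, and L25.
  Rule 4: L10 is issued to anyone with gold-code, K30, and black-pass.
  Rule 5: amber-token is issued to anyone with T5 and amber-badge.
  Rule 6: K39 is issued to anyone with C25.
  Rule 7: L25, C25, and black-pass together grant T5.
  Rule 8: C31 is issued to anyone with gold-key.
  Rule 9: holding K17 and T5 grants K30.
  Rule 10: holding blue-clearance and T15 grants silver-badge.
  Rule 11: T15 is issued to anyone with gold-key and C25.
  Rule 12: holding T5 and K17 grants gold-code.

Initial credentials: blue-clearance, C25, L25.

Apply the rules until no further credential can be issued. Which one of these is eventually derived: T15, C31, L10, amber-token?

Holding C25 grants K39 (Rule 6).
Holding C25, K39, and L25 grants black-pass (Rule 3).
Holding L25, C25, and black-pass grants T5 (Rule 7).
Holding black-pass and T5 grants K17 (Rule 1).
Holding K17 and T5 grants K30 (Rule 9).
Holding T5 and K17 grants gold-code (Rule 12).
Holding gold-code, K30, and black-pass grants L10 (Rule 4).
amber-token would need T5 and amber-badge (Rule 5), but amber-badge is never granted. C31 would need gold-key (Rule 8), but gold-key is never granted. T15 would need gold-key and C25 (Rule 11), but gold-key is never granted.

L10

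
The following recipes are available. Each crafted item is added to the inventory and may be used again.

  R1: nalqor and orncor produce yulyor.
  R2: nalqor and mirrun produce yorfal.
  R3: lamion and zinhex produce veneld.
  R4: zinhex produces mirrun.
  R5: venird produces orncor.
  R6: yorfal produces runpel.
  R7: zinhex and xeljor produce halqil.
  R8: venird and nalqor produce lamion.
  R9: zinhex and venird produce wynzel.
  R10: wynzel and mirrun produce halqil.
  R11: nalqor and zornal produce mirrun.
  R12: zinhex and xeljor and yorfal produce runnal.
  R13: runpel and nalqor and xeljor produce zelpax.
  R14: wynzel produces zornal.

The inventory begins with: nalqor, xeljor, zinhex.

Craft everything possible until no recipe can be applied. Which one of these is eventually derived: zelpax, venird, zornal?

zinhex → mirrun (R4).
Using R2, nalqor and mirrun make yorfal.
Using R6, yorfal makes runpel.
runpel and nalqor and xeljor → zelpax (R13).
No rule produces venird, and it is not given. zornal would need wynzel (R14), but wynzel is never obtained.

zelpax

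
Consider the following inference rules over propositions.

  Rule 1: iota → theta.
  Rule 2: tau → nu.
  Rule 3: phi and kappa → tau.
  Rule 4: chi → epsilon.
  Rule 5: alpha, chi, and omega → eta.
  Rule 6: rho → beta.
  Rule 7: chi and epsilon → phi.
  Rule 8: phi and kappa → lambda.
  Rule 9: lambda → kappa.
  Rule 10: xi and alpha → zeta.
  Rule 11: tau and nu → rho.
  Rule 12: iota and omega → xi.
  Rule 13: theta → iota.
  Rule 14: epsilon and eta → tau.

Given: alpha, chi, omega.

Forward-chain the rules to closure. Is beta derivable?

Yes

alpha, chi, and omega hold, so eta follows (Rule 5).
chi holds, so epsilon follows (Rule 4).
epsilon and eta hold, so tau follows (Rule 14).
tau holds, so nu follows (Rule 2).
From tau and nu, Rule 11 gives rho.
From rho, Rule 6 gives beta.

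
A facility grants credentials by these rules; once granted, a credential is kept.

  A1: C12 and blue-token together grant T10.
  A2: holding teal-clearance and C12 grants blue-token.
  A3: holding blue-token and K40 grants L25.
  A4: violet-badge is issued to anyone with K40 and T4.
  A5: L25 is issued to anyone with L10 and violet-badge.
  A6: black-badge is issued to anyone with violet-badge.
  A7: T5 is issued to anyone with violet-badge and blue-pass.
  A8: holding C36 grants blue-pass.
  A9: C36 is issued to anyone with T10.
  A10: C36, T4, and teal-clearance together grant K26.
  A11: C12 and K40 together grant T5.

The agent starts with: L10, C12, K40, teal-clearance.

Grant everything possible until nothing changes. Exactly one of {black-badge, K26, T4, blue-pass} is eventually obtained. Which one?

Holding teal-clearance and C12 grants blue-token (A2).
Holding C12 and blue-token grants T10 (A1).
Holding T10 grants C36 (A9).
Holding C36 grants blue-pass (A8).
black-badge would need violet-badge (A6), but violet-badge is never granted. No rule produces T4, and it is not given. K26 would need C36, T4, and teal-clearance (A10), but T4 is never granted.

blue-pass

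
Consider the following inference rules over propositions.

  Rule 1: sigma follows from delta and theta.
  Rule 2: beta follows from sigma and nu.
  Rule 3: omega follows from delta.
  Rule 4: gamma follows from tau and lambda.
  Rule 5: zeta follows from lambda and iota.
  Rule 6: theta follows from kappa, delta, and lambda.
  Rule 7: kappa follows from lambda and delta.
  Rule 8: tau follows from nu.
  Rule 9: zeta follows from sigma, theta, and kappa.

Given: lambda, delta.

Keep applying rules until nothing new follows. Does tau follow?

No

tau would need nu (Rule 8), but nu is never established.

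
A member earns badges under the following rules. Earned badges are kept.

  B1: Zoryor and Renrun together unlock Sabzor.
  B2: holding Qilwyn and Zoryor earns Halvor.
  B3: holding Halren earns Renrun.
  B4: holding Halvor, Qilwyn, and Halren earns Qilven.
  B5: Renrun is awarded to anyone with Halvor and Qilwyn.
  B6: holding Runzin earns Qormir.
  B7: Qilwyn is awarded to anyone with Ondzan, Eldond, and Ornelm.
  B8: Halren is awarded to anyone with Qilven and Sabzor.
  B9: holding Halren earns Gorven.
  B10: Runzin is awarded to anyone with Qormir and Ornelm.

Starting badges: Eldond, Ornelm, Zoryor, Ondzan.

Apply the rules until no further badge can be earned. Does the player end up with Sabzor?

Yes

With Ondzan, Eldond, and Ornelm, Qilwyn is earned (B7).
With Qilwyn and Zoryor, Halvor is earned (B2).
With Halvor and Qilwyn, Renrun is earned (B5).
With Zoryor and Renrun, Sabzor is earned (B1).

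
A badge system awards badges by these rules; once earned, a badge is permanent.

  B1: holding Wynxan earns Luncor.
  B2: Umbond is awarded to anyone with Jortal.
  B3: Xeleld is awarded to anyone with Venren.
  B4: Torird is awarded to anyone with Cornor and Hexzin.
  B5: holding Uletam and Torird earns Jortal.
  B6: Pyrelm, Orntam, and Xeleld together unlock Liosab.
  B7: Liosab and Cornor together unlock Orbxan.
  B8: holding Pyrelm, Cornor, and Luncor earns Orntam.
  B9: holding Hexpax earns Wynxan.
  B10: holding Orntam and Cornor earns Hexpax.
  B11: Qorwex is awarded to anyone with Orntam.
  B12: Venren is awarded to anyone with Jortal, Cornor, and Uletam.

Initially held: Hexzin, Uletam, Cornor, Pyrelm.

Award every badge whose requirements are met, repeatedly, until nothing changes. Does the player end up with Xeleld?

Yes

With Cornor and Hexzin, Torird is earned (B4).
With Uletam and Torird, Jortal is earned (B5).
With Jortal, Cornor, and Uletam, Venren is earned (B12).
With Venren, Xeleld is earned (B3).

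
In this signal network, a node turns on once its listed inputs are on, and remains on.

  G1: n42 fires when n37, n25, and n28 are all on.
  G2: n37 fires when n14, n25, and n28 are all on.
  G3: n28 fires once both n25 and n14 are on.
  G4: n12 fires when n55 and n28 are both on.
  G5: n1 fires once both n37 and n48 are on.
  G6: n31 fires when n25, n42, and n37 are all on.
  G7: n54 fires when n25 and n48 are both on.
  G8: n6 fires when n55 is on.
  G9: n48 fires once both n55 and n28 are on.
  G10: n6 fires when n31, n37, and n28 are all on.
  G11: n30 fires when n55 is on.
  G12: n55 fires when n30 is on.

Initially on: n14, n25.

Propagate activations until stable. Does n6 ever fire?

n25 and n14 are on, so n28 fires (G3).
n14, n25, and n28 are on, so n37 fires (G2).
G1: n37, n25, and n28 on → n42 on.
n25, n42, and n37 are on, so n31 fires (G6).
G10: n31, n37, and n28 on → n6 on.

Yes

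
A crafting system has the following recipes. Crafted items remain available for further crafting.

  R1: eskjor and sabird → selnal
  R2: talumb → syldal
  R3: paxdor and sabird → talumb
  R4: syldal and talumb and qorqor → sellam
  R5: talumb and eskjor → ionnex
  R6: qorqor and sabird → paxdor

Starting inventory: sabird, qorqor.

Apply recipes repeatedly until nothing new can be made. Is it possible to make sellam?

qorqor and sabird → paxdor (R6).
Using R3, paxdor and sabird make talumb.
talumb → syldal (R2).
Using R4, syldal, talumb, and qorqor make sellam.

Yes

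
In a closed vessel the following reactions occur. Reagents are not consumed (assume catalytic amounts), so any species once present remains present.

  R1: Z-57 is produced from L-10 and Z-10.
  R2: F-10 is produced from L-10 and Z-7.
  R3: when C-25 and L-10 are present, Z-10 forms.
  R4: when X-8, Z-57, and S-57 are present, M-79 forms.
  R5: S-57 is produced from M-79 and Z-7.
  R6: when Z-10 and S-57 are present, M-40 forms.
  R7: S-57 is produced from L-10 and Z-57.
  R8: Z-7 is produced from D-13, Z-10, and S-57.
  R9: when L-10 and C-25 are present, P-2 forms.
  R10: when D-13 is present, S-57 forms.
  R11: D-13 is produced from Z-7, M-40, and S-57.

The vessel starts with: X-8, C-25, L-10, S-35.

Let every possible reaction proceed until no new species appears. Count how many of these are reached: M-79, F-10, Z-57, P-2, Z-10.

4

C-25 and L-10 present → Z-10 forms (R3).
L-10 and C-25 present → P-2 forms (R9).
L-10 and Z-10 present → Z-57 forms (R1).
L-10 and Z-57 present → S-57 forms (R7).
X-8, Z-57, and S-57 present → M-79 forms (R4).
M-79: reached.
F-10 would need L-10 and Z-7 (R2), but Z-7 never forms.
Z-57: reached.
P-2: reached.
Z-10: reached.
Reached: M-79, Z-57, P-2, and Z-10 — 4 of the 5.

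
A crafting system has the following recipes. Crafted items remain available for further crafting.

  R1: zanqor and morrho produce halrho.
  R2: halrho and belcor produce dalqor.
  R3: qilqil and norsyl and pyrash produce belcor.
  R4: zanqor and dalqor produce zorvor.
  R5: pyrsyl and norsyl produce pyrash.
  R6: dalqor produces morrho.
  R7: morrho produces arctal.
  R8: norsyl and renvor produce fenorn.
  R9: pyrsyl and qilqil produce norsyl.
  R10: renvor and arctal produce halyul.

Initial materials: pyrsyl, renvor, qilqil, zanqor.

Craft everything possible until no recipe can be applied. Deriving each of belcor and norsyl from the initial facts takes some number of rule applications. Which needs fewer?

norsyl: Using R9, pyrsyl and qilqil make norsyl. [1 rule application]
belcor: pyrsyl and qilqil → norsyl (R9). pyrsyl and norsyl → pyrash (R5). qilqil and norsyl and pyrash → belcor (R3). [3 rule applications]
norsyl needs fewer.

norsyl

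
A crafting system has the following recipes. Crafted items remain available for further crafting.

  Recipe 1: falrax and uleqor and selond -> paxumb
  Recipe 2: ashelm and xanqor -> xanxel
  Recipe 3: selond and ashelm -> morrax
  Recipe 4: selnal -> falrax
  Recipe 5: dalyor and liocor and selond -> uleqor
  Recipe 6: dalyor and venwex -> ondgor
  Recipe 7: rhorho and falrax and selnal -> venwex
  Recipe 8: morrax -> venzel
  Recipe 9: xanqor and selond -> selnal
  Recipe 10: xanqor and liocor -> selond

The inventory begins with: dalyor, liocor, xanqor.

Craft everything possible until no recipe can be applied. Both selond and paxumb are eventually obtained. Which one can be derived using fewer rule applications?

selond: Using Recipe 10, xanqor and liocor make selond. [1 rule application]
paxumb: Using Recipe 10, xanqor and liocor make selond. Using Recipe 5, dalyor, liocor, and selond make uleqor. xanqor and selond -> selnal (Recipe 9). selnal -> falrax (Recipe 4). Using Recipe 1, falrax, uleqor, and selond make paxumb. [5 rule applications]
selond needs fewer.

selond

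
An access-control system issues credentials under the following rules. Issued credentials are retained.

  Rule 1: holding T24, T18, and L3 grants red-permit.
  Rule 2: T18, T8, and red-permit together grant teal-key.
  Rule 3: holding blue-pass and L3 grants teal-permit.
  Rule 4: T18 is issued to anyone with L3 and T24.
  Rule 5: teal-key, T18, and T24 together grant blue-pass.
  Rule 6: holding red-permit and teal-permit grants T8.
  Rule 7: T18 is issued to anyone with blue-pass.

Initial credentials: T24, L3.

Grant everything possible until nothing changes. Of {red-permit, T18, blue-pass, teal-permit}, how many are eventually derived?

2

Holding L3 and T24 grants T18 (Rule 4).
Holding T24, T18, and L3 grants red-permit (Rule 1).
red-permit: reached.
T18: reached.
blue-pass would need teal-key, T18, and T24 (Rule 5), but teal-key is never granted.
teal-permit would need blue-pass and L3 (Rule 3), but blue-pass is never granted.
Reached: red-permit and T18 — 2 of the 4.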